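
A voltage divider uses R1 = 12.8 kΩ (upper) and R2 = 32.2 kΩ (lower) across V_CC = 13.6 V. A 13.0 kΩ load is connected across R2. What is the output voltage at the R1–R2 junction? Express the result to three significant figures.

V_out ≈ 5.71 V

The load sits in parallel with R2, giving an effective lower resistance R2' = R2·R_L/(R2+R_L) = 9.261 kΩ.
Voltage divider with the loaded lower leg: V_out = 13.6 × 9.261/(12.8 + 9.261) = 13.6 × 0.4198 = 5.709 V.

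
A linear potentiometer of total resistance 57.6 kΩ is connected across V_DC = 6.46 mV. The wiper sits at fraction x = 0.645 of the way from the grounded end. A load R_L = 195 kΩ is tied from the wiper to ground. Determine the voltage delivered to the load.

V_out ≈ 3.90 mV

Split the track: R_lower = x·R_p = 37.15 kΩ, R_upper = (1−x)·R_p = 20.45 kΩ.
(x·R_p) ‖ R_L = 31.21 kΩ.
Then V_out = V_DC · 31.21/(20.45 + 31.21) = 3.903 mV.
(Unloaded: V_out = x·V_DC = 4.17 mV.)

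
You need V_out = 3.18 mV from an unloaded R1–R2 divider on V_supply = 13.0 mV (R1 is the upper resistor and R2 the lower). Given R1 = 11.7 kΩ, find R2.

R2 ≈ 3.79 kΩ

Required fraction k = V_out/V_supply = 0.2446.
So R2 = R1 · V_out/(V_supply − V_out) = 11.7 × 3.18/(13.0 − 3.18) = 11.7 × 0.3238 = 3.789 kΩ.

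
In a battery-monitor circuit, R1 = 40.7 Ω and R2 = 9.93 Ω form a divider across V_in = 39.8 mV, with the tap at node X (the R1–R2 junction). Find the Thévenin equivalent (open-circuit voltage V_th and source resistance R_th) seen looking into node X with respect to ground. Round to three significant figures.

V_th is the unloaded tap voltage: V_in · R2/(R1+R2) = 39.8 × 0.1961 = 7.806 mV.
With V_in suppressed (replaced by a short), R_th = R1 ‖ R2 = (40.70 × 9.93)/(40.70 + 9.93) = 7.982 Ω.

V_th ≈ 7.81 mV, R_th ≈ 7.98 Ω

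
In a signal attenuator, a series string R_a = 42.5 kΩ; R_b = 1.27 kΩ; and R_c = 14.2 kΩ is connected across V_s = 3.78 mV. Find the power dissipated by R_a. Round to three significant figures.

The common current is I = 3.78/57.97 = 0.06521 µA.
P = I²R = 0.004252 × 42.5 = 0.1807 nW.

P ≈ 0.181 nW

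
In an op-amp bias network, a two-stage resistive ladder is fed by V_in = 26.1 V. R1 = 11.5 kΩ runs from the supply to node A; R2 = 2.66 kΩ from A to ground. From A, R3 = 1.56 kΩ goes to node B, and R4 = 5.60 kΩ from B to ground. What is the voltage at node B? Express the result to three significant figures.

Looking into the second stage from A: R3 + R4 = 7.160 kΩ appears in parallel with R2.
Effective lower resistance at A: R2 ‖ 7.160 = 1.939 kΩ.
V_A = 26.1 × 1.939/(11.5 + 1.939) = 3.767 V.
V_B = V_A × 0.7821 = 2.946 V.

V_B ≈ 2.95 V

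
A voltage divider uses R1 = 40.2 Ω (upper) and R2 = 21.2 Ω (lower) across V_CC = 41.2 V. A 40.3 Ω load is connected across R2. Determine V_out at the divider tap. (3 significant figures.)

First combine the lower leg with the load: R2 ‖ R_L = 13.89 Ω.
Voltage divider with the loaded lower leg: V_out = 41.2 × 13.89/(40.2 + 13.89) = 41.2 × 0.2568 = 10.58 V.

V_out ≈ 10.6 V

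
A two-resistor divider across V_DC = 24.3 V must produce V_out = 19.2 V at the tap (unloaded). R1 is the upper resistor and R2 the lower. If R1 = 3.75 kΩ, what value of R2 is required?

Required fraction k = V_out/V_DC = 0.7901.
Rearranging, R2 = R1·k/(1−k) = 3.75 × 3.765 = 14.12 kΩ.

R2 ≈ 14.1 kΩ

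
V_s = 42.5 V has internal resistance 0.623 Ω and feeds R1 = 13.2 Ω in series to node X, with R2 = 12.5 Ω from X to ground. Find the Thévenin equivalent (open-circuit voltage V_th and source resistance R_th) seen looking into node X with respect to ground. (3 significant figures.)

V_th ≈ 20.2 V, R_th ≈ 6.56 Ω

R1' = 0.623 + 13.2 = 13.82 Ω (source resistance + R1).
V_th is the unloaded tap voltage: V_s · R2/(R1'+R2) = 42.5 × 0.4749 = 20.18 V.
With V_s suppressed (replaced by a short), R_th = R1' ‖ R2 = (13.82 × 12.5)/(13.82 + 12.5) = 6.564 Ω.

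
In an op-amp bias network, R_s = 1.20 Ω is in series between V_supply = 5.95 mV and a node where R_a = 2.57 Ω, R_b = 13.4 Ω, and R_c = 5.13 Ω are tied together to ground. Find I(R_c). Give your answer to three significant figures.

Parallel bank: R_p = 1/(1/2.57 + 1/13.4 + 1/5.13) = 1.518 Ω.
V_A = 5.95 × 1.518/2.718 = 3.323 mV.
Branch current I = V_A/R_c = 3.323/5.13 = 0.6478 mA.

I ≈ 0.648 mA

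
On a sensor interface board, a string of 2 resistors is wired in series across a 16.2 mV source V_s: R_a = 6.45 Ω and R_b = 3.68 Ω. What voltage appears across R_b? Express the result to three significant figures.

Series total: ΣR = 6.45 + 3.68 = 10.13 Ω.
Voltage divider: V = V_s · (3.680 / 10.13) = 16.2 × 0.3633 = 5.885 mV.

V ≈ 5.89 mV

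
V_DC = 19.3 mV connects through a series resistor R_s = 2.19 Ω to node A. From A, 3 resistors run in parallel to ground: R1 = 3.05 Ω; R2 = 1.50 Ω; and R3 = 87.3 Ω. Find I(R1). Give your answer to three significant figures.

Parallel bank: R_p = 1/(1/3.05 + 1/1.50 + 1/87.3) = 0.9940 Ω.
Node voltage V_A = V_DC · R_p/(R_s + R_p) = 19.3 × 0.3122 = 6.025 mV.
I(R1) = V_A / R1 = 6.025/3.05 = 1.976 mA.

I ≈ 1.98 mA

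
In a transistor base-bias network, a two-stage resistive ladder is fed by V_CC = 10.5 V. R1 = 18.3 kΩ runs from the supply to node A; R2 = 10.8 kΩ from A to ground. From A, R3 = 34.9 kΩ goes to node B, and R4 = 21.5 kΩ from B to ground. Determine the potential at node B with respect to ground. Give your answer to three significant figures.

Node A sees R2 in parallel with the series input of stage 2, R3 + R4 = 56.40 kΩ.
Effective lower resistance at A: R2 ‖ 56.40 = 9.064 kΩ.
First divider: V_A = V_CC · 9.064/(18.3 + 9.064) = 3.478 V.
Then the unloaded second divider: V_B = V_A × R4/(R3+R4) = 3.478 × 0.3812 = 1.326 V.

V_B ≈ 1.33 V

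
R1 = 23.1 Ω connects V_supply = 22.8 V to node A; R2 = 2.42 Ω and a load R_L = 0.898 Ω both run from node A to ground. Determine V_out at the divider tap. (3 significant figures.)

V_out ≈ 0.629 V

First combine the lower leg with the load: R2 ‖ R_L = 0.6550 Ω.
Then V_out = V_supply · R2'/(R1 + R2') = 22.8 × 0.6550/23.75 = 0.6286 V.
(Unloaded it would be 2.16 V; the load pulls it down.)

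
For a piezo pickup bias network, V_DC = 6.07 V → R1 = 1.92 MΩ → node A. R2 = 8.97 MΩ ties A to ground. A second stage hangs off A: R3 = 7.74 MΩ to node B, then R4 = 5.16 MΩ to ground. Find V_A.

The second stage (R3 + R4 = 12.90 MΩ) loads node A in parallel with R2.
Effective lower resistance at A: R2 ‖ 12.90 = 5.291 MΩ.
First divider: V_A = V_DC · 5.291/(1.92 + 5.291) = 4.454 V.

V_A ≈ 4.45 V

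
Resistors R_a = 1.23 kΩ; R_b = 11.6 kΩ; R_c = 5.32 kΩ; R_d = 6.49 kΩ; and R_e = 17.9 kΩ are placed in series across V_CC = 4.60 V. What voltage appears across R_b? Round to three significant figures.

Series total: ΣR = 1.23 + 11.6 + 5.32 + 6.49 + 17.9 = 42.54 kΩ.
Voltage divider: V = V_CC · (11.60 / 42.54) = 4.60 × 0.2727 = 1.254 V.

V ≈ 1.25 V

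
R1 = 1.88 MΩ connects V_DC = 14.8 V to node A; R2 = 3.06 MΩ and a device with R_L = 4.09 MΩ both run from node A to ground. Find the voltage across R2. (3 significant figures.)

R2 ‖ R_L = (3.06 × 4.09)/(3.06 + 4.09) = 1.750 MΩ.
Then V_out = V_DC · R2'/(R1 + R2') = 14.8 × 1.750/3.630 = 7.136 V.

V_out ≈ 7.14 V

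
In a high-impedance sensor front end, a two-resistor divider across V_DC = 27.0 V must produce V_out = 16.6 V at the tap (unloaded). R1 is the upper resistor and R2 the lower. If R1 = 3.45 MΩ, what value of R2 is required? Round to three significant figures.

The divider ratio is R2/(R1+R2) = 16.6/27.0 = 0.6148.
Rearranging, R2 = R1·k/(1−k) = 3.45 × 1.596 = 5.507 MΩ.

R2 ≈ 5.51 MΩ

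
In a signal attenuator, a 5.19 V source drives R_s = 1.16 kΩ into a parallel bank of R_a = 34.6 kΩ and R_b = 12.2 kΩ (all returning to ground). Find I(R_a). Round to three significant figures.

Combine the parallel branches: R_p = (1/34.6 + 1/12.2)⁻¹ = 9.020 kΩ.
V_A = 5.19 × 9.020/10.18 = 4.599 V.
Branch current I = V_A/R_a = 4.599/34.6 = 0.1329 mA.
(Equivalently: I_total = 0.5098 mA, then current-divider fraction G_k/ΣG = 0.2607.)

I ≈ 0.133 mA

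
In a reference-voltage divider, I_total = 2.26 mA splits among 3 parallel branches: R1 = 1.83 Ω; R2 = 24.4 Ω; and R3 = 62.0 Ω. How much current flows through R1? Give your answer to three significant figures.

Total conductance ΣG = 1/1.83 + 1/24.4 + 1/62.0 = 0.6036 (units of 1/Ω).
Current divider: I(R1) = I_total · G_k/ΣG = 2.26 × (0.5464/0.6036) = 2.26 × 0.9054 = 2.046 mA.

I ≈ 2.05 mA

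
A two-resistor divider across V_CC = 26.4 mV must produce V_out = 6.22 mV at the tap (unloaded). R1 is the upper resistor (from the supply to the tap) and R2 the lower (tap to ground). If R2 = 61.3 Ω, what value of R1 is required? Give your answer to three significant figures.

Required fraction k = V_out/V_CC = 0.2356.
R1 = R2·(1/k − 1) = 61.3 × 3.244 = 198.9 Ω.

R1 ≈ 199 Ω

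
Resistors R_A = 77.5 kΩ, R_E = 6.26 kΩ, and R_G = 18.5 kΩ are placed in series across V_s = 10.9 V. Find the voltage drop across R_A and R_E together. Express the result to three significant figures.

ΣR = 77.5 + 6.26 + 18.5 = 102.3 kΩ.
R_{R_A..R_E} = 77.5 + 6.26 = 83.76 kΩ.
By the voltage-divider rule, V = 10.9 × 83.76/102.3 = 8.928 V.

V ≈ 8.93 V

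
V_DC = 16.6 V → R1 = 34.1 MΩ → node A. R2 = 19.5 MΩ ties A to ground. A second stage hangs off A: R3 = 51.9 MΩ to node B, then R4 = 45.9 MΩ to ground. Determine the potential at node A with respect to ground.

Node A sees R2 in parallel with the series input of stage 2, R3 + R4 = 97.80 MΩ.
Effective lower resistance at A: R2 ‖ 97.80 = 16.26 MΩ.
First divider: V_A = V_DC · 16.26/(34.1 + 16.26) = 5.359 V.

V_A ≈ 5.36 V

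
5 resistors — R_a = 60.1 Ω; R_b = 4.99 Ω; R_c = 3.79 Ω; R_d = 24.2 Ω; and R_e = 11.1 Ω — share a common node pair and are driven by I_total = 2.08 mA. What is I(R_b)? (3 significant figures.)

I ≈ 0.681 mA

Total conductance ΣG = 1/60.1 + 1/4.99 + 1/3.79 + 1/24.2 + 1/11.1 = 0.6123 (units of 1/Ω).
By the current-divider rule, I = I_total · G_k/ΣG = 2.08 × 0.3273 = 0.6808 mA.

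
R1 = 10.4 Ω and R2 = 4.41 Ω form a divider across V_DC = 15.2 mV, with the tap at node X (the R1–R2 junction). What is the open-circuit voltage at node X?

With X open, the divider is unloaded: V_th = 15.2 × 4.41/14.81 = 4.526 mV.

V_th ≈ 4.53 mV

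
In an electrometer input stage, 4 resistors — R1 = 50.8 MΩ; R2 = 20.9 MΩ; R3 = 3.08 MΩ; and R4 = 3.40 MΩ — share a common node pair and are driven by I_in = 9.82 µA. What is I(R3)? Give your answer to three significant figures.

Total conductance ΣG = 1/50.8 + 1/20.9 + 1/3.08 + 1/3.40 = 0.6863 (units of 1/MΩ).
Current divider: I(R3) = I_in · G_k/ΣG = 9.82 × (0.3247/0.6863) = 9.82 × 0.4731 = 4.645 µA.

I ≈ 4.65 µA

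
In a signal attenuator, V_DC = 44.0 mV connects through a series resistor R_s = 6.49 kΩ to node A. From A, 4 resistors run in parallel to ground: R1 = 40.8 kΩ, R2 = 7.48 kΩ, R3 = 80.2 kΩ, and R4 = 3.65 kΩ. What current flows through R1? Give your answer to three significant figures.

I ≈ 0.278 µA

Parallel bank: R_p = 1/(1/40.8 + 1/7.48 + 1/80.2 + 1/3.65) = 2.249 kΩ.
V_A by voltage divider: V_A = 44.0 × 2.249/(6.49 + 2.249) = 11.32 mV.
I(R1) = V_A / R1 = 11.32/40.8 = 0.2775 µA.
(Equivalently: I_total = 5.035 µA, then current-divider fraction G_k/ΣG = 0.05512.)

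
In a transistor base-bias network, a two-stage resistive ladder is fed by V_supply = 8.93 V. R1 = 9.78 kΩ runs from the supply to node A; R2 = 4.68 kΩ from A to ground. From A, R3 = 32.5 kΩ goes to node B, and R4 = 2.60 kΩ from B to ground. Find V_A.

V_A ≈ 2.65 V

Looking into the second stage from A: R3 + R4 = 35.10 kΩ appears in parallel with R2.
Effective lower resistance at A: R2 ‖ 35.10 = 4.129 kΩ.
First divider: V_A = V_supply · 4.129/(9.78 + 4.129) = 2.651 V.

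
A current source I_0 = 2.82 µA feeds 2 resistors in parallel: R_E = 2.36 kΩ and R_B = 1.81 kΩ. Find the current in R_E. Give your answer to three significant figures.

Two-branch current divider: I_k = I_0 · R_other/(R_1 + R_2).
So I = 2.82 × 1.81/4.170 = 1.224 µA.

I ≈ 1.22 µA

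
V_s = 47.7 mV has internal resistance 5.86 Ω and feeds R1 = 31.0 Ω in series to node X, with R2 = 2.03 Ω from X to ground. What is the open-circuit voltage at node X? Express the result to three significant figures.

V_th ≈ 2.49 mV

R1' = 5.86 + 31.0 = 36.86 Ω (source resistance + R1).
V_th is the unloaded tap voltage: V_s · R2/(R1'+R2) = 47.7 × 0.05220 = 2.490 mV.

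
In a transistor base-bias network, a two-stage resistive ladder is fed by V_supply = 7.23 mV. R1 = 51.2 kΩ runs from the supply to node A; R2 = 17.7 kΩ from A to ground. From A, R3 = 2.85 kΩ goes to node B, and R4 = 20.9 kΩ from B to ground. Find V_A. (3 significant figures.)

V_A ≈ 1.20 mV

Looking into the second stage from A: R3 + R4 = 23.75 kΩ appears in parallel with R2.
R2 ‖ (R3+R4) = 10.14 kΩ.
V_A = 7.23 × 10.14/(51.2 + 10.14) = 1.195 mV.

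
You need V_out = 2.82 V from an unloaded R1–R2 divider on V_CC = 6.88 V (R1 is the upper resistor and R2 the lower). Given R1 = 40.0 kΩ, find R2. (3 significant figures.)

The divider ratio is R2/(R1+R2) = 2.82/6.88 = 0.4099.
Rearranging, R2 = R1·k/(1−k) = 40.0 × 0.6946 = 27.78 kΩ.

R2 ≈ 27.8 kΩ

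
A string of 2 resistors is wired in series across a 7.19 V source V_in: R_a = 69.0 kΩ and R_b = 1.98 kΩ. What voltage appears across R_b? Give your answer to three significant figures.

Series total: ΣR = 69.0 + 1.98 = 70.98 kΩ.
By the voltage-divider rule, V = 7.19 × 1.980/70.98 = 0.2006 V.

V ≈ 0.201 V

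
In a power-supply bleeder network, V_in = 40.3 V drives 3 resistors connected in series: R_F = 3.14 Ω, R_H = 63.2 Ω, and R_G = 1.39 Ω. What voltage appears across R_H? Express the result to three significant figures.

Total series resistance ΣR = 3.14 + 63.2 + 1.39 = 67.73 Ω.
By the voltage-divider rule, V = 40.3 × 63.20/67.73 = 37.60 V.

V ≈ 37.6 V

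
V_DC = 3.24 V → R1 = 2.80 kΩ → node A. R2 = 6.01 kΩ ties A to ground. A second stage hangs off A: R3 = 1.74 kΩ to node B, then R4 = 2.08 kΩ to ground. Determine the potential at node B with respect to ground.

V_B ≈ 0.802 V

Looking into the second stage from A: R3 + R4 = 3.820 kΩ appears in parallel with R2.
Effective lower resistance at A: R2 ‖ 3.820 = 2.336 kΩ.
First divider: V_A = V_DC · 2.336/(2.80 + 2.336) = 1.473 V.
V_B = V_A × 0.5445 = 0.8023 V.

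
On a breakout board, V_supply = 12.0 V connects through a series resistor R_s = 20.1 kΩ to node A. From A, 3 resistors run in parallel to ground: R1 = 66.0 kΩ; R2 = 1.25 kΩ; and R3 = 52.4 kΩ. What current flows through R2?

I ≈ 0.540 mA

Equivalent of the parallel group: R_p = 1.199 kΩ.
V_A by voltage divider: V_A = 12.0 × 1.199/(20.1 + 1.199) = 0.6754 V.
I(R2) = V_A / R2 = 0.6754/1.25 = 0.5403 mA.
(Check via current divider: I_total = 0.5634 mA; share G_k/ΣG = 0.9590 → same result.)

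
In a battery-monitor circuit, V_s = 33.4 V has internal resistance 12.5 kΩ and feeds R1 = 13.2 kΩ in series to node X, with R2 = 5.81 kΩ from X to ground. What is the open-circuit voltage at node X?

V_th ≈ 6.16 V

R1' = 12.5 + 13.2 = 25.70 kΩ (source resistance + R1).
V_th is the unloaded tap voltage: V_s · R2/(R1'+R2) = 33.4 × 0.1844 = 6.158 V.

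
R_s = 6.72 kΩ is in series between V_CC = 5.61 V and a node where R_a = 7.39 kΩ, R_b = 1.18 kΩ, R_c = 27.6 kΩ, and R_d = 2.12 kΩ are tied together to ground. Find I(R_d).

Combine the parallel branches: R_p = (1/7.39 + 1/1.18 + 1/27.6 + 1/2.12)⁻¹ = 0.6708 kΩ.
V_A = 5.61 × 0.6708/7.391 = 0.5092 V.
I(R_d) = V_A / R_d = 0.5092/2.12 = 0.2402 mA.

I ≈ 0.240 mA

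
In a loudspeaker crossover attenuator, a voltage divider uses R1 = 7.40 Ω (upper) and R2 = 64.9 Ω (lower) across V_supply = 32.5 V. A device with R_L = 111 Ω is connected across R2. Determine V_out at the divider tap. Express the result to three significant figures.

R2 ‖ R_L = (64.9 × 111)/(64.9 + 111) = 40.95 Ω.
Then V_out = V_supply · R2'/(R1 + R2') = 32.5 × 40.95/48.35 = 27.53 V.

V_out ≈ 27.5 V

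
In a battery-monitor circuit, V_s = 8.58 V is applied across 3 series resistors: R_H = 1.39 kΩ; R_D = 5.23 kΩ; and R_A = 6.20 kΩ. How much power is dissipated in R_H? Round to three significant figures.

The common current is I = 8.58/12.82 = 0.6693 mA.
V(R_H) = I·R = 0.9303 V; P = V·I = 0.9303 × 0.6693 = 0.6226 mW.

P ≈ 0.623 mW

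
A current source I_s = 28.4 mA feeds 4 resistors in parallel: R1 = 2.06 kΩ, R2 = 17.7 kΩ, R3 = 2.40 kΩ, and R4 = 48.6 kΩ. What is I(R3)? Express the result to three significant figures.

Total conductance ΣG = 1/2.06 + 1/17.7 + 1/2.40 + 1/48.6 = 0.9792 (units of 1/kΩ).
Current divider: I(R3) = I_s · G_k/ΣG = 28.4 × (0.4167/0.9792) = 28.4 × 0.4255 = 12.08 mA.

I ≈ 12.1 mA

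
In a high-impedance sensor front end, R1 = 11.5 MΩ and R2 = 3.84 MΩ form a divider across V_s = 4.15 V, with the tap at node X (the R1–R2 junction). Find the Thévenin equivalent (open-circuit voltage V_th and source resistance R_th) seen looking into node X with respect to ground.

V_th ≈ 1.04 V, R_th ≈ 2.88 MΩ

Open-circuit (no load on X): V_th = V_s · R2/(R1 + R2) = 4.15 × 3.84/(11.50 + 3.84) = 1.039 V.
Looking into X with the source shorted: R_th = R1·R2/(R1+R2) = 11.50 × 3.84/15.34 = 2.879 MΩ.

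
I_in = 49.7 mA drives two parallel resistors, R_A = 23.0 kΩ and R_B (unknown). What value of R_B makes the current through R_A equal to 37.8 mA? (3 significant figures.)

The fraction through R_A equals R_B/(R_A+R_B).
With f = 0.7606, R_B = R_A · f/(1−f) = 23.0 × 3.176 = 73.06 kΩ.

R_B ≈ 73.1 kΩ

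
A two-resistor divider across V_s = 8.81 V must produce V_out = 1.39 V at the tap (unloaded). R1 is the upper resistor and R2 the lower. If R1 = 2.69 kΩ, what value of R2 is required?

R2 ≈ 0.504 kΩ

V_out/V_s = R2/(R1+R2) = 0.1578.
R2 = R1 · 0.1578/(1 − 0.1578) = 0.5039 kΩ.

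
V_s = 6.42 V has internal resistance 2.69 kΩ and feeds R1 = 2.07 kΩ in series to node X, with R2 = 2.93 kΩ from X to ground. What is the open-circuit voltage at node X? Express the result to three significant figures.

V_th ≈ 2.45 V

R1' = 2.69 + 2.07 = 4.760 kΩ (source resistance + R1).
With X open, the divider is unloaded: V_th = 6.42 × 2.93/7.690 = 2.446 V.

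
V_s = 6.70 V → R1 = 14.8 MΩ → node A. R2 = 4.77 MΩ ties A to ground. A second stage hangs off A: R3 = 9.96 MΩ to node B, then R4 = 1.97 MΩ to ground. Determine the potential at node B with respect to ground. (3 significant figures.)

V_B ≈ 0.207 V

Looking into the second stage from A: R3 + R4 = 11.93 MΩ appears in parallel with R2.
R2 ‖ (R3+R4) = 3.408 MΩ.
V_A = 6.70 × 3.408/(14.8 + 3.408) = 1.254 V.
V_B = V_A × 0.1651 = 0.2071 V.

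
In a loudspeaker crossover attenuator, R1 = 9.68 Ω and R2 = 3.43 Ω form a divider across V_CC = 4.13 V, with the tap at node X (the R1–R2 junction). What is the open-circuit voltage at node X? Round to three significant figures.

V_th ≈ 1.08 V

Open-circuit (no load on X): V_th = V_CC · R2/(R1 + R2) = 4.13 × 3.43/(9.680 + 3.43) = 1.081 V.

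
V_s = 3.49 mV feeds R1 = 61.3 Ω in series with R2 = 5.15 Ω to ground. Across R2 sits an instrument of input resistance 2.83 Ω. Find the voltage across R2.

R2 ‖ R_L = (5.15 × 2.83)/(5.15 + 2.83) = 1.826 Ω.
Now apply the divider: V_out = 3.49 × 0.02893 = 0.1010 mV.
(Unloaded it would be 0.270 mV; the load pulls it down.)

V_out ≈ 0.101 mV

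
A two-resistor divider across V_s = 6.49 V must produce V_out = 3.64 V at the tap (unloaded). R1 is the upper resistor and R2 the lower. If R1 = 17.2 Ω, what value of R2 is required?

V_out/V_s = R2/(R1+R2) = 0.5609.
R2 = R1 · 0.5609/(1 − 0.5609) = 21.97 Ω.

R2 ≈ 22.0 Ω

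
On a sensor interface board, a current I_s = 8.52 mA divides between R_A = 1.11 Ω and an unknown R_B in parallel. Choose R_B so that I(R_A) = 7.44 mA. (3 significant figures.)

In a two-way split, I_A/I_s = R_B/(R_A + R_B).
With f = 0.8732, R_B = R_A · f/(1−f) = 1.11 × 6.889 = 7.647 Ω.

R_B ≈ 7.65 Ω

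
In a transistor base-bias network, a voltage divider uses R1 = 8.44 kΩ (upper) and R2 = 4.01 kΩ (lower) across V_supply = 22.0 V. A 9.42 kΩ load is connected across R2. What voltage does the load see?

V_out ≈ 5.50 V

First combine the lower leg with the load: R2 ‖ R_L = 2.813 kΩ.
Now apply the divider: V_out = 22.0 × 0.2500 = 5.499 V.
(Unloaded it would be 7.09 V; the load pulls it down.)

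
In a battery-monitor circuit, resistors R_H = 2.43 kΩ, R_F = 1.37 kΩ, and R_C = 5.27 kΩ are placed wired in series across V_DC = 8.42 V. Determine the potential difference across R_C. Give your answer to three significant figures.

V ≈ 4.89 V

ΣR = 2.43 + 1.37 + 5.27 = 9.070 kΩ.
Voltage divider: V = V_DC · (5.270 / 9.070) = 8.42 × 0.5810 = 4.892 V.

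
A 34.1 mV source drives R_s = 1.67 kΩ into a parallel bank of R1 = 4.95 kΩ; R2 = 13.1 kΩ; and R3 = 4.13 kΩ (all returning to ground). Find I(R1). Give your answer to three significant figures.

I ≈ 3.69 µA

Parallel bank: R_p = 1/(1/4.95 + 1/13.1 + 1/4.13) = 1.921 kΩ.
Node voltage V_A = V_s · R_p/(R_s + R_p) = 34.1 × 0.5350 = 18.24 mV.
Branch current I = V_A/R1 = 18.24/4.95 = 3.685 µA.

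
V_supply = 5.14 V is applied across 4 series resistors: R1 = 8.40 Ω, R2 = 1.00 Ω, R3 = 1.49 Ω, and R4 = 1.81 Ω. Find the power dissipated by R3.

Series current I = V_supply/ΣR = 5.14/12.70 = 0.4047 A.
P = I²R = 0.1638 × 1.49 = 0.2441 W.

P ≈ 0.244 W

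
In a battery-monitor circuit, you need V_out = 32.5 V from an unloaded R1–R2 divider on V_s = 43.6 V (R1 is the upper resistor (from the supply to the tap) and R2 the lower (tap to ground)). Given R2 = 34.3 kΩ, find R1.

R1 ≈ 11.7 kΩ

V_out/V_s = R2/(R1+R2) = 0.7454.
R1 = R2·(1/k − 1) = 34.3 × 0.3415 = 11.71 kΩ.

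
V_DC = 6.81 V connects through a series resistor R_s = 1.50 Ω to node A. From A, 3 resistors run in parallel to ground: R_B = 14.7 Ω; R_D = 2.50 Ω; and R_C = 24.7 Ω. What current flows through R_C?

I ≈ 0.156 A

Combine the parallel branches: R_p = (1/14.7 + 1/2.50 + 1/24.7)⁻¹ = 1.967 Ω.
V_A by voltage divider: V_A = 6.81 × 1.967/(1.50 + 1.967) = 3.863 V.
I(R_C) = V_A / R_C = 3.863/24.7 = 0.1564 A.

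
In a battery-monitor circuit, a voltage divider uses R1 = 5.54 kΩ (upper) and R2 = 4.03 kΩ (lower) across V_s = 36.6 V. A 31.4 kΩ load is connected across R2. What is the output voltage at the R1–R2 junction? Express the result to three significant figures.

The load sits in parallel with R2, giving an effective lower resistance R2' = R2·R_L/(R2+R_L) = 3.572 kΩ.
Voltage divider with the loaded lower leg: V_out = 36.6 × 3.572/(5.54 + 3.572) = 36.6 × 0.3920 = 14.35 V.
(Unloaded it would be 15.4 V; the load pulls it down.)

V_out ≈ 14.3 V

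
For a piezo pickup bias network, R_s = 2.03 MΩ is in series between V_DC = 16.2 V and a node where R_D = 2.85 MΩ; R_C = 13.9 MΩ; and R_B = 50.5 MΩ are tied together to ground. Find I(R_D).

Equivalent of the parallel group: R_p = 2.259 MΩ.
V_A = 16.2 × 2.259/4.289 = 8.533 V.
Branch current I = V_A/R_D = 8.533/2.85 = 2.994 µA.
(Check via current divider: I_total = 3.777 µA; share G_k/ΣG = 0.7927 → same result.)

I ≈ 2.99 µA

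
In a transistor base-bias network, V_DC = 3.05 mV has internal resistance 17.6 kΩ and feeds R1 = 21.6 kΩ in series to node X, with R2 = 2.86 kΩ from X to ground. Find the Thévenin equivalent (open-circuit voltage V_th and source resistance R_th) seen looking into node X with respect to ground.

R1' = 17.6 + 21.6 = 39.20 kΩ (source resistance + R1).
V_th is the unloaded tap voltage: V_DC · R2/(R1'+R2) = 3.05 × 0.06800 = 0.2074 mV.
With V_DC suppressed (replaced by a short), R_th = R1' ‖ R2 = (39.20 × 2.86)/(39.20 + 2.86) = 2.666 kΩ.

V_th ≈ 0.207 mV, R_th ≈ 2.67 kΩ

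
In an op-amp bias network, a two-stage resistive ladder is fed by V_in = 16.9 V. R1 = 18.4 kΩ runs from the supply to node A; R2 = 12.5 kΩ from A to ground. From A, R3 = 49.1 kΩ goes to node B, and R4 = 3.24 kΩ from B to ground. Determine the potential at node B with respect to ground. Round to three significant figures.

V_B ≈ 0.371 V

Node A sees R2 in parallel with the series input of stage 2, R3 + R4 = 52.34 kΩ.
Effective lower resistance at A: R2 ‖ 52.34 = 10.09 kΩ.
First divider: V_A = V_in · 10.09/(18.4 + 10.09) = 5.985 V.
V_B = V_A × 0.06190 = 0.3705 V.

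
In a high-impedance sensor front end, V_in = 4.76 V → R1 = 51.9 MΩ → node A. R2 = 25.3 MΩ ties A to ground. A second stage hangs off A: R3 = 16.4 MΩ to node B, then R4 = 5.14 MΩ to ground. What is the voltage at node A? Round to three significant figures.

V_A ≈ 0.872 V

The second stage (R3 + R4 = 21.54 MΩ) loads node A in parallel with R2.
R2 ‖ (R3+R4) = 11.63 MΩ.
V_A = 4.76 × 11.63/(51.9 + 11.63) = 0.8717 V.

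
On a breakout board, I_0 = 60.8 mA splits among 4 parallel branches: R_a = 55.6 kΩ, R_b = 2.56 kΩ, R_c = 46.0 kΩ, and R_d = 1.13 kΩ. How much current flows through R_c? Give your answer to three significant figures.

I ≈ 1.00 mA

Total conductance ΣG = 1/55.6 + 1/2.56 + 1/46.0 + 1/1.13 = 1.315 (units of 1/kΩ).
By the current-divider rule, I = I_0 · G_k/ΣG = 60.8 × 0.01653 = 1.005 mA.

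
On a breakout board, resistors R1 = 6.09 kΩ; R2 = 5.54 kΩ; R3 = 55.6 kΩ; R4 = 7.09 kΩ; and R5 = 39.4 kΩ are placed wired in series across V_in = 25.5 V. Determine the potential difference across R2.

Series total: ΣR = 6.09 + 5.54 + 55.6 + 7.09 + 39.4 = 113.7 kΩ.
V = V_in · R/ΣR = 25.5 × 0.04872 = 1.242 V.

V ≈ 1.24 V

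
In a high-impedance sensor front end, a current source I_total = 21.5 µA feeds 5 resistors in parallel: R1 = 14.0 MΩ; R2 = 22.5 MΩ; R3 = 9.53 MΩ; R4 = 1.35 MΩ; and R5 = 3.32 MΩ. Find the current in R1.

I ≈ 1.22 µA

ΣG = 1/14.0 + 1/22.5 + 1/9.53 + 1/1.35 + 1/3.32 = 1.263.
By the current-divider rule, I = I_total · G_k/ΣG = 21.5 × 0.05657 = 1.216 µA.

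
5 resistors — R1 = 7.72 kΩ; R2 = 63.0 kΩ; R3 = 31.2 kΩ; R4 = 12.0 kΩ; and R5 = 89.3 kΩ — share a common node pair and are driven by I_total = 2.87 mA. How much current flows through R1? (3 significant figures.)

I ≈ 1.37 mA

ΣG = 1/7.72 + 1/63.0 + 1/31.2 + 1/12.0 + 1/89.3 = 0.2720.
By the current-divider rule, I = I_total · G_k/ΣG = 2.87 × 0.4762 = 1.367 mA.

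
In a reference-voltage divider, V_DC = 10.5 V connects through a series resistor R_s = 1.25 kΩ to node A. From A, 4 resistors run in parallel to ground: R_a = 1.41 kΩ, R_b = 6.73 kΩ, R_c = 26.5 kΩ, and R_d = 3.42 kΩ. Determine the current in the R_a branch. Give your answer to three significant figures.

Equivalent of the parallel group: R_p = 0.8418 kΩ.
Node voltage V_A = V_DC · R_p/(R_s + R_p) = 10.5 × 0.4024 = 4.225 V.
I(R_a) = V_A / R_a = 4.225/1.41 = 2.997 mA.
(Check via current divider: I_total = 5.020 mA; share G_k/ΣG = 0.5970 → same result.)

I ≈ 3.00 mA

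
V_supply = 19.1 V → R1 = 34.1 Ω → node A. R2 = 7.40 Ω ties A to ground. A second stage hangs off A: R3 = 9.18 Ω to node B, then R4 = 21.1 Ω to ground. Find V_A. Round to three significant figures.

V_A ≈ 2.84 V

Node A sees R2 in parallel with the series input of stage 2, R3 + R4 = 30.28 Ω.
Effective lower resistance at A: R2 ‖ 30.28 = 5.947 Ω.
So V_A = 19.1 × 0.1485 = 2.836 V.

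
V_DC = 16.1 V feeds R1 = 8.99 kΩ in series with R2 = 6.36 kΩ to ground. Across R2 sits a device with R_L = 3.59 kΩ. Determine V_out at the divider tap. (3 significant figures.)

The load sits in parallel with R2, giving an effective lower resistance R2' = R2·R_L/(R2+R_L) = 2.295 kΩ.
Voltage divider with the loaded lower leg: V_out = 16.1 × 2.295/(8.99 + 2.295) = 16.1 × 0.2033 = 3.274 V.
(Unloaded it would be 6.67 V; the load pulls it down.)

V_out ≈ 3.27 V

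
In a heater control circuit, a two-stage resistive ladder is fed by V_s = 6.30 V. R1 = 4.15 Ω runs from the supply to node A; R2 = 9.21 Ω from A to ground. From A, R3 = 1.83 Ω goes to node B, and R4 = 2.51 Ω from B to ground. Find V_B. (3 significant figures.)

V_B ≈ 1.51 V

The second stage (R3 + R4 = 4.340 Ω) loads node A in parallel with R2.
R2 ‖ (R3+R4) = 2.950 Ω.
So V_A = 6.30 × 0.4155 = 2.618 V.
Then the unloaded second divider: V_B = V_A × R4/(R3+R4) = 2.618 × 0.5783 = 1.514 V.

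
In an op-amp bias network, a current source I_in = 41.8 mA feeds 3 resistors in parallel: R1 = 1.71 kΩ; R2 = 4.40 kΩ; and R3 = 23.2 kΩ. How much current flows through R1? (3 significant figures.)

Conductances: ΣG = 1/1.71 + 1/4.40 + 1/23.2 = 0.8552 (1/kΩ).
Current divider: I(R1) = I_in · G_k/ΣG = 41.8 × (0.5848/0.8552) = 41.8 × 0.6838 = 28.58 mA.

I ≈ 28.6 mA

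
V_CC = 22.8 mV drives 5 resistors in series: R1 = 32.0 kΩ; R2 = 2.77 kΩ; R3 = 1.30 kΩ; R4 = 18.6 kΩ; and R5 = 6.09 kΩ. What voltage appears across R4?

ΣR = 32.0 + 2.77 + 1.30 + 18.6 + 6.09 = 60.76 kΩ.
By the voltage-divider rule, V = 22.8 × 18.60/60.76 = 6.980 mV.

V ≈ 6.98 mV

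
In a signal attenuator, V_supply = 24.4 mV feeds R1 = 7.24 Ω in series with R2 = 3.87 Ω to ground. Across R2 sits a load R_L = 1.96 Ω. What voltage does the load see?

V_out ≈ 3.72 mV

First combine the lower leg with the load: R2 ‖ R_L = 1.301 Ω.
Then V_out = V_supply · R2'/(R1 + R2') = 24.4 × 1.301/8.541 = 3.717 mV.
(Unloaded it would be 8.50 mV; the load pulls it down.)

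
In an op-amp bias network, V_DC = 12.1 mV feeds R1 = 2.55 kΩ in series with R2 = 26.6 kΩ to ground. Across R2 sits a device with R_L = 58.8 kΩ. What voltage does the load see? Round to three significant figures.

V_out ≈ 10.6 mV

The load sits in parallel with R2, giving an effective lower resistance R2' = R2·R_L/(R2+R_L) = 18.31 kΩ.
Voltage divider with the loaded lower leg: V_out = 12.1 × 18.31/(2.55 + 18.31) = 12.1 × 0.8778 = 10.62 mV.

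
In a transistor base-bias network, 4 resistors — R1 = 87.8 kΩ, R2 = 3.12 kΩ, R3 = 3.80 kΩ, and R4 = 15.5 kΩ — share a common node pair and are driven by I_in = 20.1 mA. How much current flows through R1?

I ≈ 0.347 mA

Conductances: ΣG = 1/87.8 + 1/3.12 + 1/3.80 + 1/15.5 = 0.6596 (1/kΩ).
Current divider: I(R1) = I_in · G_k/ΣG = 20.1 × (0.01139/0.6596) = 20.1 × 0.01727 = 0.3471 mA.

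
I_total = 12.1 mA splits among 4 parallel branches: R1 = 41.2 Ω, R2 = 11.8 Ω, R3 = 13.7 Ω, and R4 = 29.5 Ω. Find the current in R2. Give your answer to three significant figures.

I ≈ 4.75 mA

ΣG = 1/41.2 + 1/11.8 + 1/13.7 + 1/29.5 = 0.2159.
Current divider: I(R2) = I_total · G_k/ΣG = 12.1 × (0.08475/0.2159) = 12.1 × 0.3925 = 4.749 mA.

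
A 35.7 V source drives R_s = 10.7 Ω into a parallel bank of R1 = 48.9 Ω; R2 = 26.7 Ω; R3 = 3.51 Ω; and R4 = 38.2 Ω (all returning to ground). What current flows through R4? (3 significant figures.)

I ≈ 0.189 A

Combine the parallel branches: R_p = (1/48.9 + 1/26.7 + 1/3.51 + 1/38.2)⁻¹ = 2.710 Ω.
Node voltage V_A = V_DC · R_p/(R_s + R_p) = 35.7 × 0.2021 = 7.215 V.
I(R4) = V_A / R4 = 7.215/38.2 = 0.1889 A.
(Check via current divider: I_total = 2.662 A; share G_k/ΣG = 0.07095 → same result.)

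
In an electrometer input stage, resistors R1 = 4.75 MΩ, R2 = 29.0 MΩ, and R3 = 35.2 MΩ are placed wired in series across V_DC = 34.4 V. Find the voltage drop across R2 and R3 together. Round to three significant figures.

V ≈ 32.0 V

Total series resistance ΣR = 4.75 + 29.0 + 35.2 = 68.95 MΩ.
R_{R2..R3} = 29.0 + 35.2 = 64.20 MΩ.
V = V_DC · R/ΣR = 34.4 × 0.9311 = 32.03 V.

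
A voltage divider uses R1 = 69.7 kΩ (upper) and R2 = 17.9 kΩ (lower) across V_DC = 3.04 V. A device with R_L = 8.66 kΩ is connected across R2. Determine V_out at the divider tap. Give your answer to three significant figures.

V_out ≈ 0.235 V

The load sits in parallel with R2, giving an effective lower resistance R2' = R2·R_L/(R2+R_L) = 5.836 kΩ.
Now apply the divider: V_out = 3.04 × 0.07727 = 0.2349 V.
(Unloaded it would be 0.621 V; the load pulls it down.)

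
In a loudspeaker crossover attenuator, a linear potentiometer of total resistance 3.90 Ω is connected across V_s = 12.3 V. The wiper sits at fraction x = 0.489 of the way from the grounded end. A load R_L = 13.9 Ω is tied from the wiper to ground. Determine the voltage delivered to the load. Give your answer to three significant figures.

V_out ≈ 5.62 V

The pot divides into 1.993 Ω above the wiper and 1.907 Ω below.
R_L loads the lower segment: effective lower R = 1.677 Ω.
Then V_out = V_s · 1.677/(1.993 + 1.677) = 5.621 V.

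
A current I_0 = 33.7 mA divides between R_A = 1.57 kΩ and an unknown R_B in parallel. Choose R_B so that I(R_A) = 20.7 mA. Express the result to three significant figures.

R_B ≈ 2.50 kΩ

The fraction through R_A equals R_B/(R_A+R_B).
With f = 0.6142, R_B = R_A · f/(1−f) = 1.57 × 1.592 = 2.500 kΩ.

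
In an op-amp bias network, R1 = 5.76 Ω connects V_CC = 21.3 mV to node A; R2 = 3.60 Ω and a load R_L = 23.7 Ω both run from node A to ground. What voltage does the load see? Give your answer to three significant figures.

First combine the lower leg with the load: R2 ‖ R_L = 3.125 Ω.
Then V_out = V_CC · R2'/(R1 + R2') = 21.3 × 3.125/8.885 = 7.492 mV.

V_out ≈ 7.49 mV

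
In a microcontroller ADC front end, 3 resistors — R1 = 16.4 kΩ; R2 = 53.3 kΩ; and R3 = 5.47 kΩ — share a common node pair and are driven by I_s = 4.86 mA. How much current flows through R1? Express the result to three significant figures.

I ≈ 1.13 mA

Total conductance ΣG = 1/16.4 + 1/53.3 + 1/5.47 = 0.2626 (units of 1/kΩ).
Current divider: I(R1) = I_s · G_k/ΣG = 4.86 × (0.06098/0.2626) = 4.86 × 0.2322 = 1.129 mA.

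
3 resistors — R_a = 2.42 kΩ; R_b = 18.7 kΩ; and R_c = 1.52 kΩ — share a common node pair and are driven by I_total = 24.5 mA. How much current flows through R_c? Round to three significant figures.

I ≈ 14.3 mA

Conductances: ΣG = 1/2.42 + 1/18.7 + 1/1.52 = 1.125 (1/kΩ).
By the current-divider rule, I = I_total · G_k/ΣG = 24.5 × 0.5850 = 14.33 mA.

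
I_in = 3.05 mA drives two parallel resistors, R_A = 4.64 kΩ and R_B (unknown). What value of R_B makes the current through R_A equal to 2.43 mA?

R_B ≈ 18.2 kΩ

Two-branch current divider: I_A = I_in · R_B/(R_A + R_B).
With f = 0.7967, R_B = R_A · f/(1−f) = 4.64 × 3.919 = 18.19 kΩ.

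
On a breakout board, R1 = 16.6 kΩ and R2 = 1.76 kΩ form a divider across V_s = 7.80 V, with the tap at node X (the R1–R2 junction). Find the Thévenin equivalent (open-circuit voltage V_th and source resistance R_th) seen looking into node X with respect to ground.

Open-circuit (no load on X): V_th = V_s · R2/(R1 + R2) = 7.80 × 1.76/(16.60 + 1.76) = 0.7477 V.
Zeroing V_s shorts the top of R1 to ground, so R_th = R1 ‖ R2 = 1.591 kΩ.

V_th ≈ 0.748 V, R_th ≈ 1.59 kΩ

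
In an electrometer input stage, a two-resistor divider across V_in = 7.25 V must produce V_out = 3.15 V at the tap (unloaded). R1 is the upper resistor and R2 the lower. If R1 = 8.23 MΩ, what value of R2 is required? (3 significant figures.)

Required fraction k = V_out/V_in = 0.4345.
R2 = R1 · 0.4345/(1 − 0.4345) = 6.323 MΩ.

R2 ≈ 6.32 MΩ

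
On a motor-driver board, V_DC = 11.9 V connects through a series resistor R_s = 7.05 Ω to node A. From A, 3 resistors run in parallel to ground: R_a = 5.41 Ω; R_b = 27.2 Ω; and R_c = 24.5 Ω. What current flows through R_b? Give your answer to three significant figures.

Parallel bank: R_p = 1/(1/5.41 + 1/27.2 + 1/24.5) = 3.811 Ω.
V_A by voltage divider: V_A = 11.9 × 3.811/(7.05 + 3.811) = 4.175 V.
Branch current I = V_A/R_b = 4.175/27.2 = 0.1535 A.
(Check via current divider: I_total = 1.096 A; share G_k/ΣG = 0.1401 → same result.)

I ≈ 0.154 A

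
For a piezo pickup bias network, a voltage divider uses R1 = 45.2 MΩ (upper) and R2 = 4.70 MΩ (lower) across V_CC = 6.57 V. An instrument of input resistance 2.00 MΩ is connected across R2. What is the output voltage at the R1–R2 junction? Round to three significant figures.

The load sits in parallel with R2, giving an effective lower resistance R2' = R2·R_L/(R2+R_L) = 1.403 MΩ.
Now apply the divider: V_out = 6.57 × 0.03011 = 0.1978 V.

V_out ≈ 0.198 V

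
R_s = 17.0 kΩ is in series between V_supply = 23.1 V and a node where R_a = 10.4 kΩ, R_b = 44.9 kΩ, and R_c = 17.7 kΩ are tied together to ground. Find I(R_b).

Combine the parallel branches: R_p = (1/10.4 + 1/44.9 + 1/17.7)⁻¹ = 5.717 kΩ.
Node voltage V_A = V_supply · R_p/(R_s + R_p) = 23.1 × 0.2517 = 5.813 V.
I(R_b) = V_A / R_b = 5.813/44.9 = 0.1295 mA.

I ≈ 0.129 mA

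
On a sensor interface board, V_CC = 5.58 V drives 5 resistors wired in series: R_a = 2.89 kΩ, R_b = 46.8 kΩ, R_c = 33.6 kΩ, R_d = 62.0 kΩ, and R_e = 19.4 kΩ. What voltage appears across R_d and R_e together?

V ≈ 2.76 V

ΣR = 2.89 + 46.8 + 33.6 + 62.0 + 19.4 = 164.7 kΩ.
R_{R_d..R_e} = 62.0 + 19.4 = 81.40 kΩ.
V = V_CC · R/ΣR = 5.58 × 0.4943 = 2.758 V.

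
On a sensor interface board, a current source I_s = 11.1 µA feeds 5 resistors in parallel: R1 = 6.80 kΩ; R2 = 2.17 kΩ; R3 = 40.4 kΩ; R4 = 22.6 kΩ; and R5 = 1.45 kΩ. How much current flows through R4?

I ≈ 0.359 µA

Total conductance ΣG = 1/6.80 + 1/2.17 + 1/40.4 + 1/22.6 + 1/1.45 = 1.367 (units of 1/kΩ).
R4 takes the fraction G_k/ΣG = 0.04425/1.367 = 0.03238, so I = 11.1 × 0.03238 = 0.3594 µA.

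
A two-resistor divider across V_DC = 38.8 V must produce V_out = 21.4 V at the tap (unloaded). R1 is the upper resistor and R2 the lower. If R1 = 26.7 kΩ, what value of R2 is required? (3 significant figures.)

The divider ratio is R2/(R1+R2) = 21.4/38.8 = 0.5515.
So R2 = R1 · V_out/(V_DC − V_out) = 26.7 × 21.4/(38.8 − 21.4) = 26.7 × 1.230 = 32.84 kΩ.

R2 ≈ 32.8 kΩ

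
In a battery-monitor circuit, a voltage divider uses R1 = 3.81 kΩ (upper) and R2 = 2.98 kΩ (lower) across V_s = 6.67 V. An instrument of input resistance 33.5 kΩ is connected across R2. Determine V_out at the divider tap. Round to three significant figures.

First combine the lower leg with the load: R2 ‖ R_L = 2.737 kΩ.
Voltage divider with the loaded lower leg: V_out = 6.67 × 2.737/(3.81 + 2.737) = 6.67 × 0.4180 = 2.788 V.
(Unloaded it would be 2.93 V; the load pulls it down.)

V_out ≈ 2.79 V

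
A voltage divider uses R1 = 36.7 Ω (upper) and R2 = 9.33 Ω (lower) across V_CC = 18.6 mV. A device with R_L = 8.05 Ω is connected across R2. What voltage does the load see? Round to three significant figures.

The load sits in parallel with R2, giving an effective lower resistance R2' = R2·R_L/(R2+R_L) = 4.321 Ω.
Now apply the divider: V_out = 18.6 × 0.1053 = 1.959 mV.

V_out ≈ 1.96 mV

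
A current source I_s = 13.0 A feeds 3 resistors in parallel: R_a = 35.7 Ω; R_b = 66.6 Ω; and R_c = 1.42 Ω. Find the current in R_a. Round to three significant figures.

I ≈ 0.487 A

ΣG = 1/35.7 + 1/66.6 + 1/1.42 = 0.7473.
Current divider: I(R_a) = I_s · G_k/ΣG = 13.0 × (0.02801/0.7473) = 13.0 × 0.03749 = 0.4873 A.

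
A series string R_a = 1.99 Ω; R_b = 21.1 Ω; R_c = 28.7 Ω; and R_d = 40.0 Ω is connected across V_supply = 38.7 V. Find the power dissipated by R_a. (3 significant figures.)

ΣR = 91.79 Ω → I = 38.7/91.79 = 0.4216 A.
P(R_a) = I²·R_a = (0.4216)² × 1.99 = 0.3537 W.

P ≈ 0.354 W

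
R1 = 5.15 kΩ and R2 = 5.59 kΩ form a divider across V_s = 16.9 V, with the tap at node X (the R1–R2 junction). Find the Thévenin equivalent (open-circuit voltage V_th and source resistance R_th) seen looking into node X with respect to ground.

V_th ≈ 8.80 V, R_th ≈ 2.68 kΩ

V_th is the unloaded tap voltage: V_s · R2/(R1+R2) = 16.9 × 0.5205 = 8.796 V.
Zeroing V_s shorts the top of R1 to ground, so R_th = R1 ‖ R2 = 2.680 kΩ.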